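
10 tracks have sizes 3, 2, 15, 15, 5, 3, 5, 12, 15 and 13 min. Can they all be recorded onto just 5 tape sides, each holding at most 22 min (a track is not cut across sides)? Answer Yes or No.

A valid assignment using 5 tape sides:
  side 1: 15 + 5 + 2 = 22
  side 2: 15 + 5 = 20
  side 3: 15 + 3 + 3 = 21
  side 4: 13 = 13
  side 5: 12 = 12
Every load is within 22 min, so 5 tape sides suffice.

Yes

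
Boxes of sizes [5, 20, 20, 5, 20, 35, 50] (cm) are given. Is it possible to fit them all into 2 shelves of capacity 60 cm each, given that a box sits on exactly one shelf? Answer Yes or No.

No

Total = 155 cm; ⌈155/60⌉ = 3.
At least 3 shelves are required, but only 2 are allowed.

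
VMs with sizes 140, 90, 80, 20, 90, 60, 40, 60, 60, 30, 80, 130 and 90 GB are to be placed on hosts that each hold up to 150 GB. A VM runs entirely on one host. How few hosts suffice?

7

Total = 140 + 130 + 90 + 90 + 90 + 80 + 80 + 60 + 60 + 60 + 40 + 30 + 20 = 970 GB.
Lower bound: ⌈970/150⌉ = 7 hosts.
A packing using 7 hosts:
  host 1: 140 = 140
  host 2: 130 + 20 = 150
  host 3: 90 + 60 = 150
  host 4: 90 + 60 = 150
  host 5: 90 + 60 = 150
  host 6: 80 + 40 + 30 = 150
  host 7: 80 = 80
This matches the lower bound, so 7 is optimal.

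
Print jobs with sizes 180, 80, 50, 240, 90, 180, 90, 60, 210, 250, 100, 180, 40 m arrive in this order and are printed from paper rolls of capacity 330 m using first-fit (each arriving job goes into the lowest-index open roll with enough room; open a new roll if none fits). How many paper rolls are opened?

  180 → roll 1 (new)  [load 180/330]
  80 → roll 1  [load 260/330]
  50 → roll 1  [load 310/330]
  240 → roll 2 (new)  [load 240/330]
  90 → roll 2  [load 330/330]
  180 → roll 3 (new)  [load 180/330]
  90 → roll 3  [load 270/330]
  60 → roll 3  [load 330/330]
  210 → roll 4 (new)  [load 210/330]
  250 → roll 5 (new)  [load 250/330]
  100 → roll 4  [load 310/330]
  180 → roll 6 (new)  [load 180/330]
  40 → roll 5  [load 290/330]
6 paper rolls opened.

6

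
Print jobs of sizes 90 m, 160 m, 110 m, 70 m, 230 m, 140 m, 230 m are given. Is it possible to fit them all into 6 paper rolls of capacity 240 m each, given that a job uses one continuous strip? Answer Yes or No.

Yes

A valid assignment using 5 paper rolls:
  roll 1: 230 = 230
  roll 2: 230 = 230
  roll 3: 160 + 70 = 230
  roll 4: 140 + 90 = 230
  roll 5: 110 = 110
That uses only 5 ≤ 6, so 6 paper rolls are enough.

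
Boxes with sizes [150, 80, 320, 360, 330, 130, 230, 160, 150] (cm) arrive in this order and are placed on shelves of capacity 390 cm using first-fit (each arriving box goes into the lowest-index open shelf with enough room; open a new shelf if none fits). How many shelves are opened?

  150 → shelf 1 (new)  [load 150/390]
  80 → shelf 1  [load 230/390]
  320 → shelf 2 (new)  [load 320/390]
  360 → shelf 3 (new)  [load 360/390]
  330 → shelf 4 (new)  [load 330/390]
  130 → shelf 1  [load 360/390]
  230 → shelf 5 (new)  [load 230/390]
  160 → shelf 5  [load 390/390]
  150 → shelf 6 (new)  [load 150/390]
6 shelves opened.

6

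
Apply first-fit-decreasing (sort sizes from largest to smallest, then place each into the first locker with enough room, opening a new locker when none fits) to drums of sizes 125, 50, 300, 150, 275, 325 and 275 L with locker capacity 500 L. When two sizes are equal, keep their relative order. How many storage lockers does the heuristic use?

Sorted descending: 325, 300, 275, 275, 150, 125, 50.
  325 → locker 1 (new)  [load 325/500]
  300 → locker 2 (new)  [load 300/500]
  275 → locker 3 (new)  [load 275/500]
  275 → locker 4 (new)  [load 275/500]
  150 → locker 1  [load 475/500]
  125 → locker 2  [load 425/500]
  50 → locker 2  [load 475/500]
4 storage lockers opened.

4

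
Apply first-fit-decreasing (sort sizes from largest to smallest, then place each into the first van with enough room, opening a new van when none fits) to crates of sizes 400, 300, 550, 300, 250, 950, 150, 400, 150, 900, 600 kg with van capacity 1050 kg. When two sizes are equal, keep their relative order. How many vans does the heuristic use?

5

Sorted descending: 950, 900, 600, 550, 400, 400, 300, 300, 250, 150, 150.
  950 → van 1 (new)  [load 950/1050]
  900 → van 2 (new)  [load 900/1050]
  600 → van 3 (new)  [load 600/1050]
  550 → van 4 (new)  [load 550/1050]
  400 → van 3  [load 1000/1050]
  400 → van 4  [load 950/1050]
  300 → van 5 (new)  [load 300/1050]
  300 → van 5  [load 600/1050]
  250 → van 5  [load 850/1050]
  150 → van 2  [load 1050/1050]
  150 → van 5  [load 1000/1050]
5 vans opened.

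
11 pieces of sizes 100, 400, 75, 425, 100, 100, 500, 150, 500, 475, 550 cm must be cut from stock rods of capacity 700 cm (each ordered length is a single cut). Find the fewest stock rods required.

6

Total = 550 + 500 + 500 + 475 + 425 + 400 + 150 + 100 + 100 + 100 + 75 = 3375 cm.
Lower bound: ⌈3375/700⌉ = 5 stock rods.
Also, 6 pieces each exceed 350 cm, and no two of those can share a stock rod, so at least 6 stock rods are needed.
A packing using 6 stock rods:
  stock rod 1: 550 + 150 = 700
  stock rod 2: 500 + 100 + 100 = 700
  stock rod 3: 500 + 100 + 75 = 675
  stock rod 4: 475 = 475
  stock rod 5: 425 = 425
  stock rod 6: 400 = 400
This matches the lower bound, so 6 is optimal.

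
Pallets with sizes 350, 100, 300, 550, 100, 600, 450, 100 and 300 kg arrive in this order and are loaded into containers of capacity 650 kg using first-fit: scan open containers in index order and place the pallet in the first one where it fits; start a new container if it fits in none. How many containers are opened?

5

  350 → container 1 (new)  [load 350/650]
  100 → container 1  [load 450/650]
  300 → container 2 (new)  [load 300/650]
  550 → container 3 (new)  [load 550/650]
  100 → container 1  [load 550/650]
  600 → container 4 (new)  [load 600/650]
  450 → container 5 (new)  [load 450/650]
  100 → container 1  [load 650/650]
  300 → container 2  [load 600/650]
5 containers opened.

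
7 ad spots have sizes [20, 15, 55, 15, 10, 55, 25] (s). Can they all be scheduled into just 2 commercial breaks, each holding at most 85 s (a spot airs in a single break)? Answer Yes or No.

Total = 195 s; ⌈195/85⌉ = 3.
At least 3 commercial breaks are required, but only 2 are allowed.

No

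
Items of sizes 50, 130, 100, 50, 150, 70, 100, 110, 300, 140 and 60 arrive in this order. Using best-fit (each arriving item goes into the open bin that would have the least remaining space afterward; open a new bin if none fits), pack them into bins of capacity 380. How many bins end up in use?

4

  50 → bin 1 (new)  [load 50/380]
  130 → bin 1  [load 180/380]
  100 → bin 1  [load 280/380]
  50 → bin 1  [load 330/380]
  150 → bin 2 (new)  [load 150/380]
  70 → bin 2  [load 220/380]
  100 → bin 2  [load 320/380]
  110 → bin 3 (new)  [load 110/380]
  300 → bin 4 (new)  [load 300/380]
  140 → bin 3  [load 250/380]
  60 → bin 2  [load 380/380]
4 bins opened.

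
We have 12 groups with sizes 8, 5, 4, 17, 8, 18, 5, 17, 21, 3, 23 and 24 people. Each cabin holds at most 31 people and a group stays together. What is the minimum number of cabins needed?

6

Total = 24 + 23 + 21 + 18 + 17 + 17 + 8 + 8 + 5 + 5 + 4 + 3 = 153 people.
Lower bound: ⌈153/31⌉ = 5 cabins.
Also, 6 groups each exceed 31/2 people, and no two of those can share a cabin, so at least 6 cabins are needed.
A packing using 6 cabins:
  cabin 1: 24 + 5 = 29
  cabin 2: 23 + 8 = 31
  cabin 3: 21 + 8 = 29
  cabin 4: 18 + 5 + 4 + 3 = 30
  cabin 5: 17 = 17
  cabin 6: 17 = 17
This matches the lower bound, so 6 is optimal.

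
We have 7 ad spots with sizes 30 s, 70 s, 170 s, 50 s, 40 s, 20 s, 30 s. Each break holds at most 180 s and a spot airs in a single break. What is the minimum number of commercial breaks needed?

Total = 170 + 70 + 50 + 40 + 30 + 30 + 20 = 410 s.
Lower bound: ⌈410/180⌉ = 3 commercial breaks.
A packing using 3 commercial breaks:
  break 1: 170 = 170
  break 2: 70 + 50 + 40 + 20 = 180
  break 3: 30 + 30 = 60
This matches the lower bound, so 3 is optimal.

3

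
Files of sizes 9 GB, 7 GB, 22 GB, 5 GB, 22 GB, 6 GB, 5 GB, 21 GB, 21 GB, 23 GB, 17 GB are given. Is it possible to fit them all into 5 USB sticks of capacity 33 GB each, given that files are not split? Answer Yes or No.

Total = 158 GB; ⌈158/33⌉ = 5.
6 files each exceed half the capacity and cannot share a USB stick, forcing at least 6 USB sticks.
At least 6 USB sticks are required, but only 5 are allowed.

No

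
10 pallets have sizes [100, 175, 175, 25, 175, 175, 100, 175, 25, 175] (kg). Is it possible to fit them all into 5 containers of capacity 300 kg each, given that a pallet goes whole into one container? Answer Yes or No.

Total = 1300 kg; ⌈1300/300⌉ = 5.
6 pallets each exceed half the capacity and cannot share a container, forcing at least 6 containers.
At least 6 containers are required, but only 5 are allowed.

No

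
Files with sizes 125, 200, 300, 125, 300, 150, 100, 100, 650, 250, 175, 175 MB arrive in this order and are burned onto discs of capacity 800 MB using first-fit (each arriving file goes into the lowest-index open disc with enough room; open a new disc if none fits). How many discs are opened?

  125 → disc 1 (new)  [load 125/800]
  200 → disc 1  [load 325/800]
  300 → disc 1  [load 625/800]
  125 → disc 1  [load 750/800]
  300 → disc 2 (new)  [load 300/800]
  150 → disc 2  [load 450/800]
  100 → disc 2  [load 550/800]
  100 → disc 2  [load 650/800]
  650 → disc 3 (new)  [load 650/800]
  250 → disc 4 (new)  [load 250/800]
  175 → disc 4  [load 425/800]
  175 → disc 4  [load 600/800]
4 discs opened.

4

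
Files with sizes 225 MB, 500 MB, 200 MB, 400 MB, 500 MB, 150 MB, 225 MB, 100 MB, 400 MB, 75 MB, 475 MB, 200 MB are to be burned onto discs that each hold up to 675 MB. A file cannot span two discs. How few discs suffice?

6

Total = 500 + 500 + 475 + 400 + 400 + 225 + 225 + 200 + 200 + 150 + 100 + 75 = 3450 MB.
Lower bound: ⌈3450/675⌉ = 6 discs.
A packing using 6 discs:
  disc 1: 500 + 150 = 650
  disc 2: 500 + 100 + 75 = 675
  disc 3: 475 + 200 = 675
  disc 4: 400 + 225 = 625
  disc 5: 400 + 225 = 625
  disc 6: 200 = 200
This matches the lower bound, so 6 is optimal.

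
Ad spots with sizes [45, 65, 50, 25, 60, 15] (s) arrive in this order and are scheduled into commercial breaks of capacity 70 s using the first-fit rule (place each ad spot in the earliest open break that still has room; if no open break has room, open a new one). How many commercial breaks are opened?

4

  45 → break 1 (new)  [load 45/70]
  65 → break 2 (new)  [load 65/70]
  50 → break 3 (new)  [load 50/70]
  25 → break 1  [load 70/70]
  60 → break 4 (new)  [load 60/70]
  15 → break 3  [load 65/70]
4 commercial breaks opened.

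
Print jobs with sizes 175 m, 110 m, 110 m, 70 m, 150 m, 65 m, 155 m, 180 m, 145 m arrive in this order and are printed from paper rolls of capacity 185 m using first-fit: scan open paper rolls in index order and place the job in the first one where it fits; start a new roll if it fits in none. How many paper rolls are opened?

  175 → roll 1 (new)  [load 175/185]
  110 → roll 2 (new)  [load 110/185]
  110 → roll 3 (new)  [load 110/185]
  70 → roll 2  [load 180/185]
  150 → roll 4 (new)  [load 150/185]
  65 → roll 3  [load 175/185]
  155 → roll 5 (new)  [load 155/185]
  180 → roll 6 (new)  [load 180/185]
  145 → roll 7 (new)  [load 145/185]
7 paper rolls opened.

7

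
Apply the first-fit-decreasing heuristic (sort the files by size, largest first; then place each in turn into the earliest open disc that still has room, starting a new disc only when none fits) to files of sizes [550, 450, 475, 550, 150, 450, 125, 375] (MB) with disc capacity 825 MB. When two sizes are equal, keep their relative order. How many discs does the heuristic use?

Sorted descending: 550, 550, 475, 450, 450, 375, 150, 125.
  550 → disc 1 (new)  [load 550/825]
  550 → disc 2 (new)  [load 550/825]
  475 → disc 3 (new)  [load 475/825]
  450 → disc 4 (new)  [load 450/825]
  450 → disc 5 (new)  [load 450/825]
  375 → disc 4  [load 825/825]
  150 → disc 1  [load 700/825]
  125 → disc 1  [load 825/825]
5 discs opened.

5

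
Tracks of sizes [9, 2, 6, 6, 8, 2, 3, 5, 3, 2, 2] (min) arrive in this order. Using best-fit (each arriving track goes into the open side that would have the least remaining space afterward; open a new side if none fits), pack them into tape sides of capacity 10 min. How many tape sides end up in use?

5

  9 → side 1 (new)  [load 9/10]
  2 → side 2 (new)  [load 2/10]
  6 → side 2  [load 8/10]
  6 → side 3 (new)  [load 6/10]
  8 → side 4 (new)  [load 8/10]
  2 → side 2  [load 10/10]
  3 → side 3  [load 9/10]
  5 → side 5 (new)  [load 5/10]
  3 → side 5  [load 8/10]
  2 → side 4  [load 10/10]
  2 → side 5  [load 10/10]
5 tape sides opened.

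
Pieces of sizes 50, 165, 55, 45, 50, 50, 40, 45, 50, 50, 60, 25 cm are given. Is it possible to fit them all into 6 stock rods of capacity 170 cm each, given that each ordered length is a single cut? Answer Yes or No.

Yes

A valid assignment using 5 stock rods:
  stock rod 1: 165 = 165
  stock rod 2: 60 + 55 + 50 = 165
  stock rod 3: 50 + 50 + 50 = 150
  stock rod 4: 50 + 45 + 45 + 25 = 165
  stock rod 5: 40 = 40
That uses only 5 ≤ 6, so 6 stock rods are enough.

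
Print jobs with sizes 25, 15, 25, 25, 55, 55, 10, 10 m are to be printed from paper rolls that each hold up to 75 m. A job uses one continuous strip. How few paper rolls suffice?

Total = 55 + 55 + 25 + 25 + 25 + 15 + 10 + 10 = 220 m.
Lower bound: ⌈220/75⌉ = 3 paper rolls.
A packing using 3 paper rolls:
  roll 1: 55 + 15 = 70
  roll 2: 55 + 10 + 10 = 75
  roll 3: 25 + 25 + 25 = 75
This matches the lower bound, so 3 is optimal.

3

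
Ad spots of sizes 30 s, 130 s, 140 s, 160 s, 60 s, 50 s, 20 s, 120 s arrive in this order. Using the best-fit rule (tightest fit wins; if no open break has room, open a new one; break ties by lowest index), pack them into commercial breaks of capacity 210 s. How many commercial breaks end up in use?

4

  30 → break 1 (new)  [load 30/210]
  130 → break 1  [load 160/210]
  140 → break 2 (new)  [load 140/210]
  160 → break 3 (new)  [load 160/210]
  60 → break 2  [load 200/210]
  50 → break 1  [load 210/210]
  20 → break 3  [load 180/210]
  120 → break 4 (new)  [load 120/210]
4 commercial breaks opened.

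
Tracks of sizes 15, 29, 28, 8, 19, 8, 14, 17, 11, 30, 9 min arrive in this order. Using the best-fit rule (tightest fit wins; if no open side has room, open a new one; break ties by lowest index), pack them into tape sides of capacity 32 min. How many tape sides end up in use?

  15 → side 1 (new)  [load 15/32]
  29 → side 2 (new)  [load 29/32]
  28 → side 3 (new)  [load 28/32]
  8 → side 1  [load 23/32]
  19 → side 4 (new)  [load 19/32]
  8 → side 1  [load 31/32]
  14 → side 5 (new)  [load 14/32]
  17 → side 5  [load 31/32]
  11 → side 4  [load 30/32]
  30 → side 6 (new)  [load 30/32]
  9 → side 7 (new)  [load 9/32]
7 tape sides opened.

7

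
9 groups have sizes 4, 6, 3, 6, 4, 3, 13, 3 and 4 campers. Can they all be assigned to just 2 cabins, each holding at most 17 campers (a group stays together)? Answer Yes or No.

No

Total = 46 campers; ⌈46/17⌉ = 3.
At least 3 cabins are required, but only 2 are allowed.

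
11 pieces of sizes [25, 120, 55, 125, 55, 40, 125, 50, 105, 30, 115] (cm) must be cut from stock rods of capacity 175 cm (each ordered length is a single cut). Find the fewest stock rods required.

5

Total = 125 + 125 + 120 + 115 + 105 + 55 + 55 + 50 + 40 + 30 + 25 = 845 cm.
Lower bound: ⌈845/175⌉ = 5 stock rods.
A packing using 5 stock rods:
  stock rod 1: 125 + 50 = 175
  stock rod 2: 125 + 40 = 165
  stock rod 3: 120 + 55 = 175
  stock rod 4: 115 + 55 = 170
  stock rod 5: 105 + 30 + 25 = 160
This matches the lower bound, so 5 is optimal.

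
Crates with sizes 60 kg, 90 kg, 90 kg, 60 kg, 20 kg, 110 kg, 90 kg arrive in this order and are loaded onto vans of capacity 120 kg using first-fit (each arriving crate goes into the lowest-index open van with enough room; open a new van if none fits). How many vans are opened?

  60 → van 1 (new)  [load 60/120]
  90 → van 2 (new)  [load 90/120]
  90 → van 3 (new)  [load 90/120]
  60 → van 1  [load 120/120]
  20 → van 2  [load 110/120]
  110 → van 4 (new)  [load 110/120]
  90 → van 5 (new)  [load 90/120]
5 vans opened.

5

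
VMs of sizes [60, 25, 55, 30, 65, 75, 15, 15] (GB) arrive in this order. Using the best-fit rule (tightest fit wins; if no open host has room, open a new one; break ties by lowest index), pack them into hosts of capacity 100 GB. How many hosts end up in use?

4

  60 → host 1 (new)  [load 60/100]
  25 → host 1  [load 85/100]
  55 → host 2 (new)  [load 55/100]
  30 → host 2  [load 85/100]
  65 → host 3 (new)  [load 65/100]
  75 → host 4 (new)  [load 75/100]
  15 → host 1  [load 100/100]
  15 → host 2  [load 100/100]
4 hosts opened.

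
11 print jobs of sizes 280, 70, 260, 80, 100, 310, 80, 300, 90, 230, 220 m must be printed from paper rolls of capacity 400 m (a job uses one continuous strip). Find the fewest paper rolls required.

Total = 310 + 300 + 280 + 260 + 230 + 220 + 100 + 90 + 80 + 80 + 70 = 2020 m.
Lower bound: ⌈2020/400⌉ = 6 paper rolls.
A packing using 6 paper rolls:
  roll 1: 310 + 90 = 400
  roll 2: 300 + 100 = 400
  roll 3: 280 + 80 = 360
  roll 4: 260 + 80 = 340
  roll 5: 230 + 70 = 300
  roll 6: 220 = 220
This matches the lower bound, so 6 is optimal.

6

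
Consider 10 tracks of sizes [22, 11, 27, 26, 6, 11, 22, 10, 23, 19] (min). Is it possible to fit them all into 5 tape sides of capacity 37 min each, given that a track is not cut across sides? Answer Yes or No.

Total = 177 min; ⌈177/37⌉ = 5.
6 tracks each exceed half the capacity and cannot share a side, forcing at least 6 tape sides.
At least 6 tape sides are required, but only 5 are allowed.

No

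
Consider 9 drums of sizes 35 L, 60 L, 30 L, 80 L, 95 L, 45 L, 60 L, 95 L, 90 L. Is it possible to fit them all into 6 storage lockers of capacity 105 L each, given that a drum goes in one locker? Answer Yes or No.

No

Total = 590 L; ⌈590/105⌉ = 6.
The bound of 6 does not rule out 6, but exhaustive search shows no assignment into 6 storage lockers of capacity 105 L exists — the minimum is 7.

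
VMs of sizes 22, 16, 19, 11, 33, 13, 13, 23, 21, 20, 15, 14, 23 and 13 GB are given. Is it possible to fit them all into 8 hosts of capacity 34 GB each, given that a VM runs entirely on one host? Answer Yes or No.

Total = 256 GB; ⌈256/34⌉ = 8.
The bound of 8 does not rule out 8, but exhaustive search shows no assignment into 8 hosts of capacity 34 GB exists — the minimum is 9.

No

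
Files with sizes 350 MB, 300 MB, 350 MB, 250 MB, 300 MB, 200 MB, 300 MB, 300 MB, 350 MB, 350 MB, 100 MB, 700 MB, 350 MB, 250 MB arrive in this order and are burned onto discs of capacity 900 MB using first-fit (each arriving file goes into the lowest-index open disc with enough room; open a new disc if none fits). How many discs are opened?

  350 → disc 1 (new)  [load 350/900]
  300 → disc 1  [load 650/900]
  350 → disc 2 (new)  [load 350/900]
  250 → disc 1  [load 900/900]
  300 → disc 2  [load 650/900]
  200 → disc 2  [load 850/900]
  300 → disc 3 (new)  [load 300/900]
  300 → disc 3  [load 600/900]
  350 → disc 4 (new)  [load 350/900]
  350 → disc 4  [load 700/900]
  100 → disc 3  [load 700/900]
  700 → disc 5 (new)  [load 700/900]
  350 → disc 6 (new)  [load 350/900]
  250 → disc 6  [load 600/900]
6 discs opened.

6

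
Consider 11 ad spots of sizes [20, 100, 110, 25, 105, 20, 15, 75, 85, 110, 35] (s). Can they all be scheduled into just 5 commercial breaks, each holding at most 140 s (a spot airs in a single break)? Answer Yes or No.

Total = 700 s; ⌈700/140⌉ = 5.
6 ad spots each exceed half the capacity and cannot share a break, forcing at least 6 commercial breaks.
At least 6 commercial breaks are required, but only 5 are allowed.

No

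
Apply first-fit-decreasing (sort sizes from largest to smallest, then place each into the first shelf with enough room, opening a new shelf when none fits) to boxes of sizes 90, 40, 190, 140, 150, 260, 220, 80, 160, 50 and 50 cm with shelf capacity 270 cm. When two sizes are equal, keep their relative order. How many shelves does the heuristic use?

6

Sorted descending: 260, 220, 190, 160, 150, 140, 90, 80, 50, 50, 40.
  260 → shelf 1 (new)  [load 260/270]
  220 → shelf 2 (new)  [load 220/270]
  190 → shelf 3 (new)  [load 190/270]
  160 → shelf 4 (new)  [load 160/270]
  150 → shelf 5 (new)  [load 150/270]
  140 → shelf 6 (new)  [load 140/270]
  90 → shelf 4  [load 250/270]
  80 → shelf 3  [load 270/270]
  50 → shelf 2  [load 270/270]
  50 → shelf 5  [load 200/270]
  40 → shelf 5  [load 240/270]
6 shelves opened.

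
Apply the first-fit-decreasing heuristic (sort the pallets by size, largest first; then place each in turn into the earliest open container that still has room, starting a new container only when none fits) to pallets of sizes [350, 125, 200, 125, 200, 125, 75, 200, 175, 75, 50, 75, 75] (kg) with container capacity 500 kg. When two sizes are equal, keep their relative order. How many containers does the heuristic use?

Sorted descending: 350, 200, 200, 200, 175, 125, 125, 125, 75, 75, 75, 75, 50.
  350 → container 1 (new)  [load 350/500]
  200 → container 2 (new)  [load 200/500]
  200 → container 2  [load 400/500]
  200 → container 3 (new)  [load 200/500]
  175 → container 3  [load 375/500]
  125 → container 1  [load 475/500]
  125 → container 3  [load 500/500]
  125 → container 4 (new)  [load 125/500]
  75 → container 2  [load 475/500]
  75 → container 4  [load 200/500]
  75 → container 4  [load 275/500]
  75 → container 4  [load 350/500]
  50 → container 4  [load 400/500]
4 containers opened.

4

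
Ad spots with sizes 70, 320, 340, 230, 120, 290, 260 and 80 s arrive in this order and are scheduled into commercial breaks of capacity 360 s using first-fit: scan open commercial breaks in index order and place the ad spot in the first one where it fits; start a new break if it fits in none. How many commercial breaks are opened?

6

  70 → break 1 (new)  [load 70/360]
  320 → break 2 (new)  [load 320/360]
  340 → break 3 (new)  [load 340/360]
  230 → break 1  [load 300/360]
  120 → break 4 (new)  [load 120/360]
  290 → break 5 (new)  [load 290/360]
  260 → break 6 (new)  [load 260/360]
  80 → break 4  [load 200/360]
6 commercial breaks opened.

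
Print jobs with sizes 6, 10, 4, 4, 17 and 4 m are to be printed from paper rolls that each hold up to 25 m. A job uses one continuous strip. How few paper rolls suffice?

Total = 17 + 10 + 6 + 4 + 4 + 4 = 45 m.
Lower bound: ⌈45/25⌉ = 2 paper rolls.
A packing using 2 paper rolls:
  roll 1: 17 + 6 = 23
  roll 2: 10 + 4 + 4 + 4 = 22
This matches the lower bound, so 2 is optimal.

2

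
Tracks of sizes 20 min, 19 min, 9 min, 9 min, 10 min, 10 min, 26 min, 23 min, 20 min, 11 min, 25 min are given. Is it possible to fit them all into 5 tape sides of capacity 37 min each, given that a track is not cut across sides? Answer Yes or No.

No

Total = 182 min; ⌈182/37⌉ = 5.
6 tracks each exceed half the capacity and cannot share a side, forcing at least 6 tape sides.
At least 6 tape sides are required, but only 5 are allowed.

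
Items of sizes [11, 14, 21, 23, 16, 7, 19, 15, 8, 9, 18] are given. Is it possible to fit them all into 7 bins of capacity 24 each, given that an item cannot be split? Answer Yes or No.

Total = 161; ⌈161/24⌉ = 7.
The bound of 7 does not rule out 7, but exhaustive search shows no assignment into 7 bins of capacity 24 exists — the minimum is 8.

No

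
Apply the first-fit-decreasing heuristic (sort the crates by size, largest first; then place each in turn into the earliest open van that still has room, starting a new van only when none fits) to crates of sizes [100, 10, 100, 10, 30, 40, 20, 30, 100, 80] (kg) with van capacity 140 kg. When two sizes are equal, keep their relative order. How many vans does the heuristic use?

4

Sorted descending: 100, 100, 100, 80, 40, 30, 30, 20, 10, 10.
  100 → van 1 (new)  [load 100/140]
  100 → van 2 (new)  [load 100/140]
  100 → van 3 (new)  [load 100/140]
  80 → van 4 (new)  [load 80/140]
  40 → van 1  [load 140/140]
  30 → van 2  [load 130/140]
  30 → van 3  [load 130/140]
  20 → van 4  [load 100/140]
  10 → van 2  [load 140/140]
  10 → van 3  [load 140/140]
4 vans opened.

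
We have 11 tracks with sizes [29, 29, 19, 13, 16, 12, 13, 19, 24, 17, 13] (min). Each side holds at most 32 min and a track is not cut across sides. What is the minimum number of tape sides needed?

7

Total = 29 + 29 + 24 + 19 + 19 + 17 + 16 + 13 + 13 + 13 + 12 = 204 min.
Lower bound: ⌈204/32⌉ = 7 tape sides.
A packing using 7 tape sides:
  side 1: 29 = 29
  side 2: 29 = 29
  side 3: 24 = 24
  side 4: 19 + 13 = 32
  side 5: 19 + 13 = 32
  side 6: 17 + 13 = 30
  side 7: 16 + 12 = 28
This matches the lower bound, so 7 is optimal.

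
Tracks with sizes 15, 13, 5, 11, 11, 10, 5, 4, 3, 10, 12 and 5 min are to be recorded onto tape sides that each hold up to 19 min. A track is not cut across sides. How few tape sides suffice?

7

Total = 15 + 13 + 12 + 11 + 11 + 10 + 10 + 5 + 5 + 5 + 4 + 3 = 104 min.
Lower bound: ⌈104/19⌉ = 6 tape sides.
Also, 7 tracks each exceed 19/2 min, and no two of those can share a side, so at least 7 tape sides are needed.
A packing using 7 tape sides:
  side 1: 15 + 4 = 19
  side 2: 13 + 5 = 18
  side 3: 12 + 5 = 17
  side 4: 11 + 5 + 3 = 19
  side 5: 11 = 11
  side 6: 10 = 10
  side 7: 10 = 10
This matches the lower bound, so 7 is optimal.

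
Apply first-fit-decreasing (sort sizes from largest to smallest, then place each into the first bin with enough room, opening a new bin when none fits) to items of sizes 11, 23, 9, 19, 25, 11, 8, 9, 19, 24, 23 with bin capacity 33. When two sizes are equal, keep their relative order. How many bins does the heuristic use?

6

Sorted descending: 25, 24, 23, 23, 19, 19, 11, 11, 9, 9, 8.
  25 → bin 1 (new)  [load 25/33]
  24 → bin 2 (new)  [load 24/33]
  23 → bin 3 (new)  [load 23/33]
  23 → bin 4 (new)  [load 23/33]
  19 → bin 5 (new)  [load 19/33]
  19 → bin 6 (new)  [load 19/33]
  11 → bin 5  [load 30/33]
  11 → bin 6  [load 30/33]
  9 → bin 2  [load 33/33]
  9 → bin 3  [load 32/33]
  8 → bin 1  [load 33/33]
6 bins opened.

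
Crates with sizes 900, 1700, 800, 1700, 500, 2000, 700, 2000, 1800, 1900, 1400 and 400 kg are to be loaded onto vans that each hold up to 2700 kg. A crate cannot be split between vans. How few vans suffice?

Total = 2000 + 2000 + 1900 + 1800 + 1700 + 1700 + 1400 + 900 + 800 + 700 + 500 + 400 = 15800 kg.
Lower bound: ⌈15800/2700⌉ = 6 vans.
Also, 7 crates each exceed 1350 kg, and no two of those can share a van, so at least 7 vans are needed.
A packing using 7 vans:
  van 1: 2000 + 700 = 2700
  van 2: 2000 + 500 = 2500
  van 3: 1900 + 800 = 2700
  van 4: 1800 + 900 = 2700
  van 5: 1700 + 400 = 2100
  van 6: 1700 = 1700
  van 7: 1400 = 1400
This matches the lower bound, so 7 is optimal.

7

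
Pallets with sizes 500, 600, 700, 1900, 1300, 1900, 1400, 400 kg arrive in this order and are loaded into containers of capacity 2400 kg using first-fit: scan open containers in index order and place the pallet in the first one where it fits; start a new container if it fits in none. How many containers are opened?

  500 → container 1 (new)  [load 500/2400]
  600 → container 1  [load 1100/2400]
  700 → container 1  [load 1800/2400]
  1900 → container 2 (new)  [load 1900/2400]
  1300 → container 3 (new)  [load 1300/2400]
  1900 → container 4 (new)  [load 1900/2400]
  1400 → container 5 (new)  [load 1400/2400]
  400 → container 1  [load 2200/2400]
5 containers opened.

5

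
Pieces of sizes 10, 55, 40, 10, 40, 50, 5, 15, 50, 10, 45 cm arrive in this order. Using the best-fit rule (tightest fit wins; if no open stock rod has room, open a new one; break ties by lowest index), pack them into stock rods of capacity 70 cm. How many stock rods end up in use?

6

  10 → stock rod 1 (new)  [load 10/70]
  55 → stock rod 1  [load 65/70]
  40 → stock rod 2 (new)  [load 40/70]
  10 → stock rod 2  [load 50/70]
  40 → stock rod 3 (new)  [load 40/70]
  50 → stock rod 4 (new)  [load 50/70]
  5 → stock rod 1  [load 70/70]
  15 → stock rod 2  [load 65/70]
  50 → stock rod 5 (new)  [load 50/70]
  10 → stock rod 4  [load 60/70]
  45 → stock rod 6 (new)  [load 45/70]
6 stock rods opened.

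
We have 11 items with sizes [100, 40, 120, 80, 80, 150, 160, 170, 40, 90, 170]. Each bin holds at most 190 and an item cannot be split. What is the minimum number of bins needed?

7

Total = 170 + 170 + 160 + 150 + 120 + 100 + 90 + 80 + 80 + 40 + 40 = 1200.
Lower bound: ⌈1200/190⌉ = 7 bins.
A packing using 7 bins:
  bin 1: 170 = 170
  bin 2: 170 = 170
  bin 3: 160 = 160
  bin 4: 150 + 40 = 190
  bin 5: 120 + 40 = 160
  bin 6: 100 + 90 = 190
  bin 7: 80 + 80 = 160
This matches the lower bound, so 7 is optimal.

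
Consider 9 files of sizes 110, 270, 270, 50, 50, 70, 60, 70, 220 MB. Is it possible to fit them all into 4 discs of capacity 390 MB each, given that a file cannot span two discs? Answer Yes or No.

A valid assignment using 3 discs:
  disc 1: 270 + 70 + 50 = 390
  disc 2: 270 + 70 + 50 = 390
  disc 3: 220 + 110 + 60 = 390
That uses only 3 ≤ 4, so 4 discs are enough.

Yes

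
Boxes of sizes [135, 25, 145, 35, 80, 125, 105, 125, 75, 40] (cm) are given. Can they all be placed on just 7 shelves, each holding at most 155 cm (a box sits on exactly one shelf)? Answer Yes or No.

A valid assignment using 7 shelves:
  shelf 1: 145 = 145
  shelf 2: 135 = 135
  shelf 3: 125 + 25 = 150
  shelf 4: 125 = 125
  shelf 5: 105 + 40 = 145
  shelf 6: 80 + 75 = 155
  shelf 7: 35 = 35
Every load is within 155 cm, so 7 shelves suffice.

Yes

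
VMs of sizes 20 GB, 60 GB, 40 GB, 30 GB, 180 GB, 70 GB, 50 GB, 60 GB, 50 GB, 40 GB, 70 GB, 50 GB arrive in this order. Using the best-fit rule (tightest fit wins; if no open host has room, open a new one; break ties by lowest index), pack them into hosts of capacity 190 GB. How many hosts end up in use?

  20 → host 1 (new)  [load 20/190]
  60 → host 1  [load 80/190]
  40 → host 1  [load 120/190]
  30 → host 1  [load 150/190]
  180 → host 2 (new)  [load 180/190]
  70 → host 3 (new)  [load 70/190]
  50 → host 3  [load 120/190]
  60 → host 3  [load 180/190]
  50 → host 4 (new)  [load 50/190]
  40 → host 1  [load 190/190]
  70 → host 4  [load 120/190]
  50 → host 4  [load 170/190]
4 hosts opened.

4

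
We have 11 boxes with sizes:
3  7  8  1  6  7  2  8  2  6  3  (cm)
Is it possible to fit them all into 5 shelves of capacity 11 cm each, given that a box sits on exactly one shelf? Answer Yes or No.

Total = 53 cm; ⌈53/11⌉ = 5.
6 boxes each exceed half the capacity and cannot share a shelf, forcing at least 6 shelves.
At least 6 shelves are required, but only 5 are allowed.

No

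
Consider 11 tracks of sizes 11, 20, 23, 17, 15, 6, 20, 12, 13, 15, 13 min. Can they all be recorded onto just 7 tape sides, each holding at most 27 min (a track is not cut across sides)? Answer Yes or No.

Yes

A valid assignment using 7 tape sides:
  side 1: 23 = 23
  side 2: 20 + 6 = 26
  side 3: 20 = 20
  side 4: 17 = 17
  side 5: 15 + 12 = 27
  side 6: 15 + 11 = 26
  side 7: 13 + 13 = 26
Every load is within 27 min, so 7 tape sides suffice.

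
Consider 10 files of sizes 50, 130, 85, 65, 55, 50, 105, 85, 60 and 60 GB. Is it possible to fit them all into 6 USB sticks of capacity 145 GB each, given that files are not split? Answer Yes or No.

A valid assignment using 6 USB sticks:
  USB stick 1: 130 = 130
  USB stick 2: 105 = 105
  USB stick 3: 85 + 60 = 145
  USB stick 4: 85 + 60 = 145
  USB stick 5: 65 + 55 = 120
  USB stick 6: 50 + 50 = 100
Every load is within 145 GB, so 6 USB sticks suffice.

Yes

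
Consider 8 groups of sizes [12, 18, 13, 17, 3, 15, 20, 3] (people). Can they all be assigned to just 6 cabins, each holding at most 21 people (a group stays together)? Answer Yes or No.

Yes

A valid assignment using 6 cabins:
  cabin 1: 20 = 20
  cabin 2: 18 + 3 = 21
  cabin 3: 17 + 3 = 20
  cabin 4: 15 = 15
  cabin 5: 13 = 13
  cabin 6: 12 = 12
Every load is within 21 people, so 6 cabins suffice.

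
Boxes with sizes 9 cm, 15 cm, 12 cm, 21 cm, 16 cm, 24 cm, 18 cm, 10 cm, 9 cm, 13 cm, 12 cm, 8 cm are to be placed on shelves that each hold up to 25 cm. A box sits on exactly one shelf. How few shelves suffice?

Total = 24 + 21 + 18 + 16 + 15 + 13 + 12 + 12 + 10 + 9 + 9 + 8 = 167 cm.
Lower bound: ⌈167/25⌉ = 7 shelves.
A packing using 8 shelves:
  shelf 1: 24 = 24
  shelf 2: 21 = 21
  shelf 3: 18 = 18
  shelf 4: 16 + 9 = 25
  shelf 5: 15 + 10 = 25
  shelf 6: 13 + 12 = 25
  shelf 7: 12 + 9 = 21
  shelf 8: 8 = 8
No arrangement into 7 shelves stays within capacity, so 8 is optimal.

8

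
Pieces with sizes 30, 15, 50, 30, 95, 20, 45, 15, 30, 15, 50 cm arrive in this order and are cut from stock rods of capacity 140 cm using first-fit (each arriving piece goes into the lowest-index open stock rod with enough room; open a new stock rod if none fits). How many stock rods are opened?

3

  30 → stock rod 1 (new)  [load 30/140]
  15 → stock rod 1  [load 45/140]
  50 → stock rod 1  [load 95/140]
  30 → stock rod 1  [load 125/140]
  95 → stock rod 2 (new)  [load 95/140]
  20 → stock rod 2  [load 115/140]
  45 → stock rod 3 (new)  [load 45/140]
  15 → stock rod 1  [load 140/140]
  30 → stock rod 3  [load 75/140]
  15 → stock rod 2  [load 130/140]
  50 → stock rod 3  [load 125/140]
3 stock rods opened.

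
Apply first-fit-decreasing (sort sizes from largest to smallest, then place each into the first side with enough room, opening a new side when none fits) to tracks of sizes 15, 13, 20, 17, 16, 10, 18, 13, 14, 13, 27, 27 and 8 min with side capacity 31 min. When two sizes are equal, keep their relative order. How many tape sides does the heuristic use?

Sorted descending: 27, 27, 20, 18, 17, 16, 15, 14, 13, 13, 13, 10, 8.
  27 → side 1 (new)  [load 27/31]
  27 → side 2 (new)  [load 27/31]
  20 → side 3 (new)  [load 20/31]
  18 → side 4 (new)  [load 18/31]
  17 → side 5 (new)  [load 17/31]
  16 → side 6 (new)  [load 16/31]
  15 → side 6  [load 31/31]
  14 → side 5  [load 31/31]
  13 → side 4  [load 31/31]
  13 → side 7 (new)  [load 13/31]
  13 → side 7  [load 26/31]
  10 → side 3  [load 30/31]
  8 → side 8 (new)  [load 8/31]
8 tape sides opened.

8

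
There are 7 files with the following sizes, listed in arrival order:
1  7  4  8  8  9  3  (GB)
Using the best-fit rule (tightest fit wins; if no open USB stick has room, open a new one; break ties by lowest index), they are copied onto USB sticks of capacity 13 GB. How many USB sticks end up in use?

  1 → USB stick 1 (new)  [load 1/13]
  7 → USB stick 1  [load 8/13]
  4 → USB stick 1  [load 12/13]
  8 → USB stick 2 (new)  [load 8/13]
  8 → USB stick 3 (new)  [load 8/13]
  9 → USB stick 4 (new)  [load 9/13]
  3 → USB stick 4  [load 12/13]
4 USB sticks opened.

4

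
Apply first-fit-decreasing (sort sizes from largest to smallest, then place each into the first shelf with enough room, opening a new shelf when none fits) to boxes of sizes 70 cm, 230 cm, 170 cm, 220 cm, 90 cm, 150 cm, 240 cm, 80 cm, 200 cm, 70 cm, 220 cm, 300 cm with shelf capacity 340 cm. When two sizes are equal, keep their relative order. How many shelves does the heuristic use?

7

Sorted descending: 300, 240, 230, 220, 220, 200, 170, 150, 90, 80, 70, 70.
  300 → shelf 1 (new)  [load 300/340]
  240 → shelf 2 (new)  [load 240/340]
  230 → shelf 3 (new)  [load 230/340]
  220 → shelf 4 (new)  [load 220/340]
  220 → shelf 5 (new)  [load 220/340]
  200 → shelf 6 (new)  [load 200/340]
  170 → shelf 7 (new)  [load 170/340]
  150 → shelf 7  [load 320/340]
  90 → shelf 2  [load 330/340]
  80 → shelf 3  [load 310/340]
  70 → shelf 4  [load 290/340]
  70 → shelf 5  [load 290/340]
7 shelves opened.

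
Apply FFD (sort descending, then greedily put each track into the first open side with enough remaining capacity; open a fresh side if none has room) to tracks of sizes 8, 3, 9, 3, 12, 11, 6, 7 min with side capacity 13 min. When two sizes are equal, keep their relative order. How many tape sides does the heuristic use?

Sorted descending: 12, 11, 9, 8, 7, 6, 3, 3.
  12 → side 1 (new)  [load 12/13]
  11 → side 2 (new)  [load 11/13]
  9 → side 3 (new)  [load 9/13]
  8 → side 4 (new)  [load 8/13]
  7 → side 5 (new)  [load 7/13]
  6 → side 5  [load 13/13]
  3 → side 3  [load 12/13]
  3 → side 4  [load 11/13]
5 tape sides opened.

5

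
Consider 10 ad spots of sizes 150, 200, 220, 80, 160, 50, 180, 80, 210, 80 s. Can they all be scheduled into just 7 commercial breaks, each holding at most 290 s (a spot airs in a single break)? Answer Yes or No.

A valid assignment using 6 commercial breaks:
  break 1: 220 + 50 = 270
  break 2: 210 + 80 = 290
  break 3: 200 + 80 = 280
  break 4: 180 + 80 = 260
  break 5: 160 = 160
  break 6: 150 = 150
That uses only 6 ≤ 7, so 7 commercial breaks are enough.

Yes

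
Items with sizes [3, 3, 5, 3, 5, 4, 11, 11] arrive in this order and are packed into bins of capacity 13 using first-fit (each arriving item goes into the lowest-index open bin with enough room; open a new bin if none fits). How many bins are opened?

  3 → bin 1 (new)  [load 3/13]
  3 → bin 1  [load 6/13]
  5 → bin 1  [load 11/13]
  3 → bin 2 (new)  [load 3/13]
  5 → bin 2  [load 8/13]
  4 → bin 2  [load 12/13]
  11 → bin 3 (new)  [load 11/13]
  11 → bin 4 (new)  [load 11/13]
4 bins opened.

4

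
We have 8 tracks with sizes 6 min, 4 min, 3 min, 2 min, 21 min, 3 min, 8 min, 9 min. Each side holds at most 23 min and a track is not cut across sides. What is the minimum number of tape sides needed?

3

Total = 21 + 9 + 8 + 6 + 4 + 3 + 3 + 2 = 56 min.
Lower bound: ⌈56/23⌉ = 3 tape sides.
A packing using 3 tape sides:
  side 1: 21 + 2 = 23
  side 2: 9 + 8 + 6 = 23
  side 3: 4 + 3 + 3 = 10
This matches the lower bound, so 3 is optimal.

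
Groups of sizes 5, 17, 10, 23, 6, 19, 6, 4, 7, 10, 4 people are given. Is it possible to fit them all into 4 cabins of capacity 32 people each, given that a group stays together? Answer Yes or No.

A valid assignment using 4 cabins:
  cabin 1: 23 + 7 = 30
  cabin 2: 19 + 10 = 29
  cabin 3: 17 + 10 + 5 = 32
  cabin 4: 6 + 6 + 4 + 4 = 20
Every load is within 32 people, so 4 cabins suffice.

Yes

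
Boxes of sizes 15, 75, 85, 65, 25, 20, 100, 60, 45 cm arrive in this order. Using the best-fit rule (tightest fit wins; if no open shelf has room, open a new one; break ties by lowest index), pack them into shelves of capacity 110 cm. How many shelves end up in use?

5

  15 → shelf 1 (new)  [load 15/110]
  75 → shelf 1  [load 90/110]
  85 → shelf 2 (new)  [load 85/110]
  65 → shelf 3 (new)  [load 65/110]
  25 → shelf 2  [load 110/110]
  20 → shelf 1  [load 110/110]
  100 → shelf 4 (new)  [load 100/110]
  60 → shelf 5 (new)  [load 60/110]
  45 → shelf 3  [load 110/110]
5 shelves opened.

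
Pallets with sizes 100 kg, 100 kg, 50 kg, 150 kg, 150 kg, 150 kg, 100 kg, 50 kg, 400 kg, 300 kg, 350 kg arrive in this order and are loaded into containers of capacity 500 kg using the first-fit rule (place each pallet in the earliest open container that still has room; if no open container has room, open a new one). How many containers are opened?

5

  100 → container 1 (new)  [load 100/500]
  100 → container 1  [load 200/500]
  50 → container 1  [load 250/500]
  150 → container 1  [load 400/500]
  150 → container 2 (new)  [load 150/500]
  150 → container 2  [load 300/500]
  100 → container 1  [load 500/500]
  50 → container 2  [load 350/500]
  400 → container 3 (new)  [load 400/500]
  300 → container 4 (new)  [load 300/500]
  350 → container 5 (new)  [load 350/500]
5 containers opened.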